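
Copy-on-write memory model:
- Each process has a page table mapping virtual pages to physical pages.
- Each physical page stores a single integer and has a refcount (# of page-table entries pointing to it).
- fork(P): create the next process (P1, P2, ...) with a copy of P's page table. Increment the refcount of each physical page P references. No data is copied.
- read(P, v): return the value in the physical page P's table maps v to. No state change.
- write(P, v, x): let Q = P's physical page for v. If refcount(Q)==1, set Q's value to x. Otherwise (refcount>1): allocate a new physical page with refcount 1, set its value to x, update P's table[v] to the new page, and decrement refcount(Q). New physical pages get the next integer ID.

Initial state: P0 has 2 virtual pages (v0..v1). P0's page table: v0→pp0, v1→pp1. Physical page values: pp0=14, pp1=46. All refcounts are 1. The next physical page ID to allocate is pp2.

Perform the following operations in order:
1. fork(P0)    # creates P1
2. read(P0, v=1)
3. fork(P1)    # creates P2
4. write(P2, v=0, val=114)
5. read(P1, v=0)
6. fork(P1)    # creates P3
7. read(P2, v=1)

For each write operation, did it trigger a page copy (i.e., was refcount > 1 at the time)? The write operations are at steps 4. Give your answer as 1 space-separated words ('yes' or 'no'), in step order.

Op 1: fork(P0) -> P1. 2 ppages; refcounts: pp0:2 pp1:2
Op 2: read(P0, v1) -> 46. No state change.
Op 3: fork(P1) -> P2. 2 ppages; refcounts: pp0:3 pp1:3
Op 4: write(P2, v0, 114). refcount(pp0)=3>1 -> COPY to pp2. 3 ppages; refcounts: pp0:2 pp1:3 pp2:1
Op 5: read(P1, v0) -> 14. No state change.
Op 6: fork(P1) -> P3. 3 ppages; refcounts: pp0:3 pp1:4 pp2:1
Op 7: read(P2, v1) -> 46. No state change.

yes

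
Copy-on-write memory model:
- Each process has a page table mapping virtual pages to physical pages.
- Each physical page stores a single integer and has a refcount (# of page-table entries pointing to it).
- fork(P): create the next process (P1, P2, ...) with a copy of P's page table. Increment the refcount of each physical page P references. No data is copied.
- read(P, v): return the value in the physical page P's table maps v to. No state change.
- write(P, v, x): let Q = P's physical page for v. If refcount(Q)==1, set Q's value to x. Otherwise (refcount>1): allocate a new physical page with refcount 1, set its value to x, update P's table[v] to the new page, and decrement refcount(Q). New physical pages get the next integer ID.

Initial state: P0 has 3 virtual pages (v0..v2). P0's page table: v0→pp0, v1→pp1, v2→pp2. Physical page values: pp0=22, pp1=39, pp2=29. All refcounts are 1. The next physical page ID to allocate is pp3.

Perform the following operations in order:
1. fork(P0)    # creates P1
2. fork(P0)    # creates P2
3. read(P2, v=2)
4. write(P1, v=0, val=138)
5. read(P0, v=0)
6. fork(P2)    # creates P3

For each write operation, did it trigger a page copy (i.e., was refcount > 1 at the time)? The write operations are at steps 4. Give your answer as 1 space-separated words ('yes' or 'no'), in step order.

Op 1: fork(P0) -> P1. 3 ppages; refcounts: pp0:2 pp1:2 pp2:2
Op 2: fork(P0) -> P2. 3 ppages; refcounts: pp0:3 pp1:3 pp2:3
Op 3: read(P2, v2) -> 29. No state change.
Op 4: write(P1, v0, 138). refcount(pp0)=3>1 -> COPY to pp3. 4 ppages; refcounts: pp0:2 pp1:3 pp2:3 pp3:1
Op 5: read(P0, v0) -> 22. No state change.
Op 6: fork(P2) -> P3. 4 ppages; refcounts: pp0:3 pp1:4 pp2:4 pp3:1

yes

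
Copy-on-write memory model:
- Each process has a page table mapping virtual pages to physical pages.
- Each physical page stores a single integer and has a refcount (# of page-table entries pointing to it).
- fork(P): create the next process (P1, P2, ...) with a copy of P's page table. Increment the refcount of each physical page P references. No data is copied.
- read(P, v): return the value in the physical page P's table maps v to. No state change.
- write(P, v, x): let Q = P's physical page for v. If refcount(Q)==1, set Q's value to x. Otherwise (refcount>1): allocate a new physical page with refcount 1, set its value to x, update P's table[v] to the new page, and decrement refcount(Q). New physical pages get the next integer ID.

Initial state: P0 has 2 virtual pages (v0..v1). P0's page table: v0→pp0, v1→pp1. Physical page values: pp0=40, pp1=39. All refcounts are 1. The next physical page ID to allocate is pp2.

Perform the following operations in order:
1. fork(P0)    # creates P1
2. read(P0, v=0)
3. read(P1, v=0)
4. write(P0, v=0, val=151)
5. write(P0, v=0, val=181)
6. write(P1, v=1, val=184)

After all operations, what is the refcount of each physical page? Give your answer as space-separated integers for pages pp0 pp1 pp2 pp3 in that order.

Answer: 1 1 1 1

Derivation:
Op 1: fork(P0) -> P1. 2 ppages; refcounts: pp0:2 pp1:2
Op 2: read(P0, v0) -> 40. No state change.
Op 3: read(P1, v0) -> 40. No state change.
Op 4: write(P0, v0, 151). refcount(pp0)=2>1 -> COPY to pp2. 3 ppages; refcounts: pp0:1 pp1:2 pp2:1
Op 5: write(P0, v0, 181). refcount(pp2)=1 -> write in place. 3 ppages; refcounts: pp0:1 pp1:2 pp2:1
Op 6: write(P1, v1, 184). refcount(pp1)=2>1 -> COPY to pp3. 4 ppages; refcounts: pp0:1 pp1:1 pp2:1 pp3:1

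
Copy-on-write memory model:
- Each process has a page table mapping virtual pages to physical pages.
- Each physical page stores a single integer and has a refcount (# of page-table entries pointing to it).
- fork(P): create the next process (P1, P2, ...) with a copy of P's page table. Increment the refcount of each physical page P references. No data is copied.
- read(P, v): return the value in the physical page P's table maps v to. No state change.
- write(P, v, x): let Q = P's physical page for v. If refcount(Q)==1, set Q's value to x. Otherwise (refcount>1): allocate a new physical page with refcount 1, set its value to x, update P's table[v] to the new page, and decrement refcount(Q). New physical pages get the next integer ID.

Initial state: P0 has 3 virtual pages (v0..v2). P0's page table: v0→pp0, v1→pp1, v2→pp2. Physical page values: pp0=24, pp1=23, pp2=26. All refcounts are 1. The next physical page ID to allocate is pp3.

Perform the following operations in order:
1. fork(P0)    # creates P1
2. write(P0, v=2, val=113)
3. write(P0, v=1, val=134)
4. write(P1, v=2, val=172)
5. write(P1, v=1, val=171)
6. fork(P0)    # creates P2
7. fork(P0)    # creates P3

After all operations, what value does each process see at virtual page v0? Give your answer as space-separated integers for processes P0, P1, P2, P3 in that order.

Op 1: fork(P0) -> P1. 3 ppages; refcounts: pp0:2 pp1:2 pp2:2
Op 2: write(P0, v2, 113). refcount(pp2)=2>1 -> COPY to pp3. 4 ppages; refcounts: pp0:2 pp1:2 pp2:1 pp3:1
Op 3: write(P0, v1, 134). refcount(pp1)=2>1 -> COPY to pp4. 5 ppages; refcounts: pp0:2 pp1:1 pp2:1 pp3:1 pp4:1
Op 4: write(P1, v2, 172). refcount(pp2)=1 -> write in place. 5 ppages; refcounts: pp0:2 pp1:1 pp2:1 pp3:1 pp4:1
Op 5: write(P1, v1, 171). refcount(pp1)=1 -> write in place. 5 ppages; refcounts: pp0:2 pp1:1 pp2:1 pp3:1 pp4:1
Op 6: fork(P0) -> P2. 5 ppages; refcounts: pp0:3 pp1:1 pp2:1 pp3:2 pp4:2
Op 7: fork(P0) -> P3. 5 ppages; refcounts: pp0:4 pp1:1 pp2:1 pp3:3 pp4:3
P0: v0 -> pp0 = 24
P1: v0 -> pp0 = 24
P2: v0 -> pp0 = 24
P3: v0 -> pp0 = 24

Answer: 24 24 24 24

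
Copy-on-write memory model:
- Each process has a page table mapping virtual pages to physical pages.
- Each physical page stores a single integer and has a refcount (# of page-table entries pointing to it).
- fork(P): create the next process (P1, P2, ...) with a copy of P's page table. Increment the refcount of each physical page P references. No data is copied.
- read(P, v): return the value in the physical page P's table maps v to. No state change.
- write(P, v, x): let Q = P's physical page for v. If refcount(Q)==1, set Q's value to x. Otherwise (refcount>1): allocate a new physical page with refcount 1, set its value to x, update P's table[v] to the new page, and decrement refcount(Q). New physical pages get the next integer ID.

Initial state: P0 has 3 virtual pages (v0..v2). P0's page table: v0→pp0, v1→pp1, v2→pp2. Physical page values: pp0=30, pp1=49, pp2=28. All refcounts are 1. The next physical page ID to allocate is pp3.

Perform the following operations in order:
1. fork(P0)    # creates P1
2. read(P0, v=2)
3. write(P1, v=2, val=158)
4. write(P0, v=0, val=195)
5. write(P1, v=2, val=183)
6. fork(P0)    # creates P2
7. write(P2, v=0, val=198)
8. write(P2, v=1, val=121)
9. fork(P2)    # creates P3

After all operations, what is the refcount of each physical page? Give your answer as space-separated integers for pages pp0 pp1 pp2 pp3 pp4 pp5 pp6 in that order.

Op 1: fork(P0) -> P1. 3 ppages; refcounts: pp0:2 pp1:2 pp2:2
Op 2: read(P0, v2) -> 28. No state change.
Op 3: write(P1, v2, 158). refcount(pp2)=2>1 -> COPY to pp3. 4 ppages; refcounts: pp0:2 pp1:2 pp2:1 pp3:1
Op 4: write(P0, v0, 195). refcount(pp0)=2>1 -> COPY to pp4. 5 ppages; refcounts: pp0:1 pp1:2 pp2:1 pp3:1 pp4:1
Op 5: write(P1, v2, 183). refcount(pp3)=1 -> write in place. 5 ppages; refcounts: pp0:1 pp1:2 pp2:1 pp3:1 pp4:1
Op 6: fork(P0) -> P2. 5 ppages; refcounts: pp0:1 pp1:3 pp2:2 pp3:1 pp4:2
Op 7: write(P2, v0, 198). refcount(pp4)=2>1 -> COPY to pp5. 6 ppages; refcounts: pp0:1 pp1:3 pp2:2 pp3:1 pp4:1 pp5:1
Op 8: write(P2, v1, 121). refcount(pp1)=3>1 -> COPY to pp6. 7 ppages; refcounts: pp0:1 pp1:2 pp2:2 pp3:1 pp4:1 pp5:1 pp6:1
Op 9: fork(P2) -> P3. 7 ppages; refcounts: pp0:1 pp1:2 pp2:3 pp3:1 pp4:1 pp5:2 pp6:2

Answer: 1 2 3 1 1 2 2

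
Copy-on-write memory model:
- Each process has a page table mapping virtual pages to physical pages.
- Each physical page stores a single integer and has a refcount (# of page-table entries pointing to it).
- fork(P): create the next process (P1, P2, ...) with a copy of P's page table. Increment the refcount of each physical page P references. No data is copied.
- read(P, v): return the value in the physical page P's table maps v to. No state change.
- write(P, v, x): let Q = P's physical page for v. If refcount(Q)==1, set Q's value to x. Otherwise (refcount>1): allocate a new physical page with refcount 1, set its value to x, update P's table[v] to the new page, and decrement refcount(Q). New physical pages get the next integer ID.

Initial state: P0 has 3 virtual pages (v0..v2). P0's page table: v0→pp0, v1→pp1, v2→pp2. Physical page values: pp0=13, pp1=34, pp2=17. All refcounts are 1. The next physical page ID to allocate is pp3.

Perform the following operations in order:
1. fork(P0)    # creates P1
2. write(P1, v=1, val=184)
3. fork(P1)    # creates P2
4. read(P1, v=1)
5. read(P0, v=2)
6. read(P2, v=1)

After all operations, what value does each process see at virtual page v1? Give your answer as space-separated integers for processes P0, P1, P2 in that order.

Answer: 34 184 184

Derivation:
Op 1: fork(P0) -> P1. 3 ppages; refcounts: pp0:2 pp1:2 pp2:2
Op 2: write(P1, v1, 184). refcount(pp1)=2>1 -> COPY to pp3. 4 ppages; refcounts: pp0:2 pp1:1 pp2:2 pp3:1
Op 3: fork(P1) -> P2. 4 ppages; refcounts: pp0:3 pp1:1 pp2:3 pp3:2
Op 4: read(P1, v1) -> 184. No state change.
Op 5: read(P0, v2) -> 17. No state change.
Op 6: read(P2, v1) -> 184. No state change.
P0: v1 -> pp1 = 34
P1: v1 -> pp3 = 184
P2: v1 -> pp3 = 184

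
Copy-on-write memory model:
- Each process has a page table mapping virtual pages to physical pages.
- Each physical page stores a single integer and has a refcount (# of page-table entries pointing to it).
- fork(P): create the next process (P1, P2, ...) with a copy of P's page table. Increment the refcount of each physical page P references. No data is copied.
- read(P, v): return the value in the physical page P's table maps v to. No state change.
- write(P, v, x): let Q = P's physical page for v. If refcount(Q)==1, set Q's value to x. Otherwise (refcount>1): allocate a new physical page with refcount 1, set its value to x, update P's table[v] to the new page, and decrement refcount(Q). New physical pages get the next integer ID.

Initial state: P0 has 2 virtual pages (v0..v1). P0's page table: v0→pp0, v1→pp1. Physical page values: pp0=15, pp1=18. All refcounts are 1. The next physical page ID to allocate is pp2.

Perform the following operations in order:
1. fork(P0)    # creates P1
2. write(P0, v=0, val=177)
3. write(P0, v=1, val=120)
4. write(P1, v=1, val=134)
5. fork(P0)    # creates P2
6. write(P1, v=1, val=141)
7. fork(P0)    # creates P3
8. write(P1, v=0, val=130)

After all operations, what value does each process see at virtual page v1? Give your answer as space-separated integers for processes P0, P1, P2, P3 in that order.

Op 1: fork(P0) -> P1. 2 ppages; refcounts: pp0:2 pp1:2
Op 2: write(P0, v0, 177). refcount(pp0)=2>1 -> COPY to pp2. 3 ppages; refcounts: pp0:1 pp1:2 pp2:1
Op 3: write(P0, v1, 120). refcount(pp1)=2>1 -> COPY to pp3. 4 ppages; refcounts: pp0:1 pp1:1 pp2:1 pp3:1
Op 4: write(P1, v1, 134). refcount(pp1)=1 -> write in place. 4 ppages; refcounts: pp0:1 pp1:1 pp2:1 pp3:1
Op 5: fork(P0) -> P2. 4 ppages; refcounts: pp0:1 pp1:1 pp2:2 pp3:2
Op 6: write(P1, v1, 141). refcount(pp1)=1 -> write in place. 4 ppages; refcounts: pp0:1 pp1:1 pp2:2 pp3:2
Op 7: fork(P0) -> P3. 4 ppages; refcounts: pp0:1 pp1:1 pp2:3 pp3:3
Op 8: write(P1, v0, 130). refcount(pp0)=1 -> write in place. 4 ppages; refcounts: pp0:1 pp1:1 pp2:3 pp3:3
P0: v1 -> pp3 = 120
P1: v1 -> pp1 = 141
P2: v1 -> pp3 = 120
P3: v1 -> pp3 = 120

Answer: 120 141 120 120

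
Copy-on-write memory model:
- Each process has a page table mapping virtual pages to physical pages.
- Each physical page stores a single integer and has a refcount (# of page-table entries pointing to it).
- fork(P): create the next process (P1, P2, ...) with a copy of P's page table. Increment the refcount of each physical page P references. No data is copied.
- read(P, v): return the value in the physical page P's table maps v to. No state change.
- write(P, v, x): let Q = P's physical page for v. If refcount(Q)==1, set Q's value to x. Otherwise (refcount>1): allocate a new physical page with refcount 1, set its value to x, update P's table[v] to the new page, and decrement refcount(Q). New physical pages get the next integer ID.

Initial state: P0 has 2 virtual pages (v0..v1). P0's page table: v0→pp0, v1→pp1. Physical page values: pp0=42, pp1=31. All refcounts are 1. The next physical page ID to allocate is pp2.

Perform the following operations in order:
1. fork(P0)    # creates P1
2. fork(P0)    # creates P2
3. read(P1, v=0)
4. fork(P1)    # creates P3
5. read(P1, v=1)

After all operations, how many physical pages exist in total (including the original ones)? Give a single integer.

Op 1: fork(P0) -> P1. 2 ppages; refcounts: pp0:2 pp1:2
Op 2: fork(P0) -> P2. 2 ppages; refcounts: pp0:3 pp1:3
Op 3: read(P1, v0) -> 42. No state change.
Op 4: fork(P1) -> P3. 2 ppages; refcounts: pp0:4 pp1:4
Op 5: read(P1, v1) -> 31. No state change.

Answer: 2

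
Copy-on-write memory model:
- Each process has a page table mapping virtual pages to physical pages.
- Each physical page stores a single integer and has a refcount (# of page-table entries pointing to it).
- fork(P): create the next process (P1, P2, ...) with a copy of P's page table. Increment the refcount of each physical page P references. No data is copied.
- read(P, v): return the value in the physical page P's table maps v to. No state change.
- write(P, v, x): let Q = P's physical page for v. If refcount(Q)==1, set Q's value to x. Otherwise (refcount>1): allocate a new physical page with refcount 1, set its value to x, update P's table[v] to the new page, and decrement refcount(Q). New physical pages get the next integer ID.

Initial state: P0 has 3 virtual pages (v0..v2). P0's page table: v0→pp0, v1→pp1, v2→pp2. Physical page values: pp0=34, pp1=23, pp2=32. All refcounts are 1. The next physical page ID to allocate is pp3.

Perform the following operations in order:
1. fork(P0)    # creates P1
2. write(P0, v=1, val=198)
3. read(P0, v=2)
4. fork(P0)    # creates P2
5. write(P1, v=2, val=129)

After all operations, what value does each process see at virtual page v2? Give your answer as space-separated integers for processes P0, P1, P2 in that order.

Answer: 32 129 32

Derivation:
Op 1: fork(P0) -> P1. 3 ppages; refcounts: pp0:2 pp1:2 pp2:2
Op 2: write(P0, v1, 198). refcount(pp1)=2>1 -> COPY to pp3. 4 ppages; refcounts: pp0:2 pp1:1 pp2:2 pp3:1
Op 3: read(P0, v2) -> 32. No state change.
Op 4: fork(P0) -> P2. 4 ppages; refcounts: pp0:3 pp1:1 pp2:3 pp3:2
Op 5: write(P1, v2, 129). refcount(pp2)=3>1 -> COPY to pp4. 5 ppages; refcounts: pp0:3 pp1:1 pp2:2 pp3:2 pp4:1
P0: v2 -> pp2 = 32
P1: v2 -> pp4 = 129
P2: v2 -> pp2 = 32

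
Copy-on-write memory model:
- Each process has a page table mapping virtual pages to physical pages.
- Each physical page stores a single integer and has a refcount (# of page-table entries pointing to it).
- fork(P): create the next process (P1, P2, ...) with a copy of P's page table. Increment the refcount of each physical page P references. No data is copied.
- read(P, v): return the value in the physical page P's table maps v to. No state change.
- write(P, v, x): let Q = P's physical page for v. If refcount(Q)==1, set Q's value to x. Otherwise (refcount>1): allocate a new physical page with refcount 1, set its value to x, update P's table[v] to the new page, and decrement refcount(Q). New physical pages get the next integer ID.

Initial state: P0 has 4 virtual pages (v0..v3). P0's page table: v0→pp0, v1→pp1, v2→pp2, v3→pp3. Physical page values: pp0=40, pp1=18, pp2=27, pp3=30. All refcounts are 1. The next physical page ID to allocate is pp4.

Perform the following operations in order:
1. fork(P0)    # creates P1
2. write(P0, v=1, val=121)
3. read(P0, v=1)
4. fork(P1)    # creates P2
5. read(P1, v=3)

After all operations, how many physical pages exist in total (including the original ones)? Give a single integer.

Answer: 5

Derivation:
Op 1: fork(P0) -> P1. 4 ppages; refcounts: pp0:2 pp1:2 pp2:2 pp3:2
Op 2: write(P0, v1, 121). refcount(pp1)=2>1 -> COPY to pp4. 5 ppages; refcounts: pp0:2 pp1:1 pp2:2 pp3:2 pp4:1
Op 3: read(P0, v1) -> 121. No state change.
Op 4: fork(P1) -> P2. 5 ppages; refcounts: pp0:3 pp1:2 pp2:3 pp3:3 pp4:1
Op 5: read(P1, v3) -> 30. No state change.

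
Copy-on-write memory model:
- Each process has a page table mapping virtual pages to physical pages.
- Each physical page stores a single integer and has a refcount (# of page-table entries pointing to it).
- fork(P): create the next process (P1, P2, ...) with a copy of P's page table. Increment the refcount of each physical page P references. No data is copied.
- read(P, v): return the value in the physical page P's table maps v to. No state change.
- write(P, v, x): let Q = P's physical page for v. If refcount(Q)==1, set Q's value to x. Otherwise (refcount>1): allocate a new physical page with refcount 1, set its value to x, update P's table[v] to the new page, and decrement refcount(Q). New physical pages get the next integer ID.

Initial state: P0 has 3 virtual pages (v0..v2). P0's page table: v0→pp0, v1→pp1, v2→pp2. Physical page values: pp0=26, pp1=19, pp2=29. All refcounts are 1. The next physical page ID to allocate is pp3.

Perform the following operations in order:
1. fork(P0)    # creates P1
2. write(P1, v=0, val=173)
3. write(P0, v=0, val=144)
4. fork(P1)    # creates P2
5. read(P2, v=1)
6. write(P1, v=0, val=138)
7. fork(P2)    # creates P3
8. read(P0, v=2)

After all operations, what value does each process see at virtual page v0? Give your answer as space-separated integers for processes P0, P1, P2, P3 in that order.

Answer: 144 138 173 173

Derivation:
Op 1: fork(P0) -> P1. 3 ppages; refcounts: pp0:2 pp1:2 pp2:2
Op 2: write(P1, v0, 173). refcount(pp0)=2>1 -> COPY to pp3. 4 ppages; refcounts: pp0:1 pp1:2 pp2:2 pp3:1
Op 3: write(P0, v0, 144). refcount(pp0)=1 -> write in place. 4 ppages; refcounts: pp0:1 pp1:2 pp2:2 pp3:1
Op 4: fork(P1) -> P2. 4 ppages; refcounts: pp0:1 pp1:3 pp2:3 pp3:2
Op 5: read(P2, v1) -> 19. No state change.
Op 6: write(P1, v0, 138). refcount(pp3)=2>1 -> COPY to pp4. 5 ppages; refcounts: pp0:1 pp1:3 pp2:3 pp3:1 pp4:1
Op 7: fork(P2) -> P3. 5 ppages; refcounts: pp0:1 pp1:4 pp2:4 pp3:2 pp4:1
Op 8: read(P0, v2) -> 29. No state change.
P0: v0 -> pp0 = 144
P1: v0 -> pp4 = 138
P2: v0 -> pp3 = 173
P3: v0 -> pp3 = 173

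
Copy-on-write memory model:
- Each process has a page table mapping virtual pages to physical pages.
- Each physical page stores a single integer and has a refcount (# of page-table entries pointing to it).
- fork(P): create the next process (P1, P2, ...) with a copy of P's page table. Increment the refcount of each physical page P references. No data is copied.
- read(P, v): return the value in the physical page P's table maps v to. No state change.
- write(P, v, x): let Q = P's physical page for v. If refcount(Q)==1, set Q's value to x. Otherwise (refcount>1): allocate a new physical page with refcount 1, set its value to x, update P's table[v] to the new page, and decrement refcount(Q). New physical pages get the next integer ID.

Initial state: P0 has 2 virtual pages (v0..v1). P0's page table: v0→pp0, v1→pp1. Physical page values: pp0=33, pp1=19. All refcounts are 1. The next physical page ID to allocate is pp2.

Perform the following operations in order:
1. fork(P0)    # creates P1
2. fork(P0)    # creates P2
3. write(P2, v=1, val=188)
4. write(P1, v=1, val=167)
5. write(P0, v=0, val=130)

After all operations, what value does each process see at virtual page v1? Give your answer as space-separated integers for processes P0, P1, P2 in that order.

Op 1: fork(P0) -> P1. 2 ppages; refcounts: pp0:2 pp1:2
Op 2: fork(P0) -> P2. 2 ppages; refcounts: pp0:3 pp1:3
Op 3: write(P2, v1, 188). refcount(pp1)=3>1 -> COPY to pp2. 3 ppages; refcounts: pp0:3 pp1:2 pp2:1
Op 4: write(P1, v1, 167). refcount(pp1)=2>1 -> COPY to pp3. 4 ppages; refcounts: pp0:3 pp1:1 pp2:1 pp3:1
Op 5: write(P0, v0, 130). refcount(pp0)=3>1 -> COPY to pp4. 5 ppages; refcounts: pp0:2 pp1:1 pp2:1 pp3:1 pp4:1
P0: v1 -> pp1 = 19
P1: v1 -> pp3 = 167
P2: v1 -> pp2 = 188

Answer: 19 167 188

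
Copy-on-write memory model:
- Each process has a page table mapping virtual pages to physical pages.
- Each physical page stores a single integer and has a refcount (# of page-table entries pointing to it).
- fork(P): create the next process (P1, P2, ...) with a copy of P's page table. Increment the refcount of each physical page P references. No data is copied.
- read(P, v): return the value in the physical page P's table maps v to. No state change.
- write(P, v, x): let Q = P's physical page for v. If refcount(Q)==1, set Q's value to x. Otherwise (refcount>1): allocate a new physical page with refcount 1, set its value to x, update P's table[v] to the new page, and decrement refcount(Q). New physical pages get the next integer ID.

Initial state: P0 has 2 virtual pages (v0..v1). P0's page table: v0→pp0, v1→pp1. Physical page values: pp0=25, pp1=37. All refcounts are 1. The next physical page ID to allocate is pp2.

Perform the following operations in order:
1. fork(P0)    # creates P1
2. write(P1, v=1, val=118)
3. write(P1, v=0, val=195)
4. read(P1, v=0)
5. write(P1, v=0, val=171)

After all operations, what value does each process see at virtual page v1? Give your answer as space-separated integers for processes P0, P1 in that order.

Answer: 37 118

Derivation:
Op 1: fork(P0) -> P1. 2 ppages; refcounts: pp0:2 pp1:2
Op 2: write(P1, v1, 118). refcount(pp1)=2>1 -> COPY to pp2. 3 ppages; refcounts: pp0:2 pp1:1 pp2:1
Op 3: write(P1, v0, 195). refcount(pp0)=2>1 -> COPY to pp3. 4 ppages; refcounts: pp0:1 pp1:1 pp2:1 pp3:1
Op 4: read(P1, v0) -> 195. No state change.
Op 5: write(P1, v0, 171). refcount(pp3)=1 -> write in place. 4 ppages; refcounts: pp0:1 pp1:1 pp2:1 pp3:1
P0: v1 -> pp1 = 37
P1: v1 -> pp2 = 118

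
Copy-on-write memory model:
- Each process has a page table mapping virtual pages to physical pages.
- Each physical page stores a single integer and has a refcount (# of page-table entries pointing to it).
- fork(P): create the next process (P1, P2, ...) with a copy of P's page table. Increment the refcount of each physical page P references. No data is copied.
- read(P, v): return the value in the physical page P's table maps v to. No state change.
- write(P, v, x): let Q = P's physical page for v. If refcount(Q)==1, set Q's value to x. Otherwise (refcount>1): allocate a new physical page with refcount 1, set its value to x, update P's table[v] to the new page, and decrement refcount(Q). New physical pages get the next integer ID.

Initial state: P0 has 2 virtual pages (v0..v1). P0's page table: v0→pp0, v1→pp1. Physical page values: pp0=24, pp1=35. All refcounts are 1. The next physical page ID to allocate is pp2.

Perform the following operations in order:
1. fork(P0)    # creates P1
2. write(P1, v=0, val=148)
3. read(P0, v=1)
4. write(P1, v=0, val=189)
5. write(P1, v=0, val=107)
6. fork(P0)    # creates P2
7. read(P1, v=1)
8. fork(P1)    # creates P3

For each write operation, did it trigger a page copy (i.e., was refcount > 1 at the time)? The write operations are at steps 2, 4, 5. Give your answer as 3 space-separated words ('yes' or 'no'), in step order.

Op 1: fork(P0) -> P1. 2 ppages; refcounts: pp0:2 pp1:2
Op 2: write(P1, v0, 148). refcount(pp0)=2>1 -> COPY to pp2. 3 ppages; refcounts: pp0:1 pp1:2 pp2:1
Op 3: read(P0, v1) -> 35. No state change.
Op 4: write(P1, v0, 189). refcount(pp2)=1 -> write in place. 3 ppages; refcounts: pp0:1 pp1:2 pp2:1
Op 5: write(P1, v0, 107). refcount(pp2)=1 -> write in place. 3 ppages; refcounts: pp0:1 pp1:2 pp2:1
Op 6: fork(P0) -> P2. 3 ppages; refcounts: pp0:2 pp1:3 pp2:1
Op 7: read(P1, v1) -> 35. No state change.
Op 8: fork(P1) -> P3. 3 ppages; refcounts: pp0:2 pp1:4 pp2:2

yes no no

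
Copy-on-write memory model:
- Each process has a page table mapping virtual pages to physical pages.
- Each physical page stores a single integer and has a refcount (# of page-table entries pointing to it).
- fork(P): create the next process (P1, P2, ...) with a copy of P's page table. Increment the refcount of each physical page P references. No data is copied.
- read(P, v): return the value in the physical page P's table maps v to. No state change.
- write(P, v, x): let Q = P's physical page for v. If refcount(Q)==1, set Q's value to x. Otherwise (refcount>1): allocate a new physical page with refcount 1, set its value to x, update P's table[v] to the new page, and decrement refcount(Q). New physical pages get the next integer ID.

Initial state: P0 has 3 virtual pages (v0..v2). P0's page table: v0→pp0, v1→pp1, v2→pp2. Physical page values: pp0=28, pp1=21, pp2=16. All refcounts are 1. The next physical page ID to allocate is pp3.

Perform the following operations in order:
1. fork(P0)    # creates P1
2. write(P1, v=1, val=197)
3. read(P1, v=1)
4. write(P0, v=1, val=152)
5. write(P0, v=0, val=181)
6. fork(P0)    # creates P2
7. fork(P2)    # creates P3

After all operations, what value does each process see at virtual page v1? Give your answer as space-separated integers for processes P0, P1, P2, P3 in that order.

Answer: 152 197 152 152

Derivation:
Op 1: fork(P0) -> P1. 3 ppages; refcounts: pp0:2 pp1:2 pp2:2
Op 2: write(P1, v1, 197). refcount(pp1)=2>1 -> COPY to pp3. 4 ppages; refcounts: pp0:2 pp1:1 pp2:2 pp3:1
Op 3: read(P1, v1) -> 197. No state change.
Op 4: write(P0, v1, 152). refcount(pp1)=1 -> write in place. 4 ppages; refcounts: pp0:2 pp1:1 pp2:2 pp3:1
Op 5: write(P0, v0, 181). refcount(pp0)=2>1 -> COPY to pp4. 5 ppages; refcounts: pp0:1 pp1:1 pp2:2 pp3:1 pp4:1
Op 6: fork(P0) -> P2. 5 ppages; refcounts: pp0:1 pp1:2 pp2:3 pp3:1 pp4:2
Op 7: fork(P2) -> P3. 5 ppages; refcounts: pp0:1 pp1:3 pp2:4 pp3:1 pp4:3
P0: v1 -> pp1 = 152
P1: v1 -> pp3 = 197
P2: v1 -> pp1 = 152
P3: v1 -> pp1 = 152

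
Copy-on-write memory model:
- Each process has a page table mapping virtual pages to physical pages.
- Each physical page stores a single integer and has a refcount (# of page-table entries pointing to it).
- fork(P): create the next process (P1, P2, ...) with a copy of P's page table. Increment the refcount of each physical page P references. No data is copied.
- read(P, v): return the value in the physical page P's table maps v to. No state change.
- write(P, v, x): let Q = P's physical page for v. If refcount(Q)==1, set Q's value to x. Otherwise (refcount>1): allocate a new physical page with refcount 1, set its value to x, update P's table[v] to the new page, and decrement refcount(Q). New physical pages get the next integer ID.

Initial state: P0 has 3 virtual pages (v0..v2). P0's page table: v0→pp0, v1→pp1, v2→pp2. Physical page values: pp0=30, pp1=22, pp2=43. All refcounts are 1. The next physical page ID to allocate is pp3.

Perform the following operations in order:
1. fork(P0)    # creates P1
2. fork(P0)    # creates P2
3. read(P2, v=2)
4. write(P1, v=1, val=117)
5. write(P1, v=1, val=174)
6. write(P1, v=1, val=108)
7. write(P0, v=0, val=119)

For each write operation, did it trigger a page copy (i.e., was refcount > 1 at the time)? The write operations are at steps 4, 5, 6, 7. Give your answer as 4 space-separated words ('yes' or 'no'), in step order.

Op 1: fork(P0) -> P1. 3 ppages; refcounts: pp0:2 pp1:2 pp2:2
Op 2: fork(P0) -> P2. 3 ppages; refcounts: pp0:3 pp1:3 pp2:3
Op 3: read(P2, v2) -> 43. No state change.
Op 4: write(P1, v1, 117). refcount(pp1)=3>1 -> COPY to pp3. 4 ppages; refcounts: pp0:3 pp1:2 pp2:3 pp3:1
Op 5: write(P1, v1, 174). refcount(pp3)=1 -> write in place. 4 ppages; refcounts: pp0:3 pp1:2 pp2:3 pp3:1
Op 6: write(P1, v1, 108). refcount(pp3)=1 -> write in place. 4 ppages; refcounts: pp0:3 pp1:2 pp2:3 pp3:1
Op 7: write(P0, v0, 119). refcount(pp0)=3>1 -> COPY to pp4. 5 ppages; refcounts: pp0:2 pp1:2 pp2:3 pp3:1 pp4:1

yes no no yes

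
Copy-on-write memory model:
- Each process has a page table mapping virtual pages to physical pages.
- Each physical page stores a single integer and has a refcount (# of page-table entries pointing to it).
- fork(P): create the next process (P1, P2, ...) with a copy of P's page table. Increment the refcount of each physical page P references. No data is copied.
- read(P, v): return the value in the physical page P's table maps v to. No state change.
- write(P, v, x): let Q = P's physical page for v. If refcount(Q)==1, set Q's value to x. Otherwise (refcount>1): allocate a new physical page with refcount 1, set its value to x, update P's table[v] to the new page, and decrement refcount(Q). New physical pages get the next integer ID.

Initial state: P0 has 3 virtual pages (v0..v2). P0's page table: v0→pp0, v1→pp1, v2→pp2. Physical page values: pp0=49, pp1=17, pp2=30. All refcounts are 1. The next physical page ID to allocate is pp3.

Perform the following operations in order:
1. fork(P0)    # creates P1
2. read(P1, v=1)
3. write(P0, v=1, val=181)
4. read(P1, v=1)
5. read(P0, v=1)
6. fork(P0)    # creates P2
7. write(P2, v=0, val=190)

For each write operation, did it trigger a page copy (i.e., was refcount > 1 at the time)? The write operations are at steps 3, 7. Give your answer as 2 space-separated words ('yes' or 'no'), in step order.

Op 1: fork(P0) -> P1. 3 ppages; refcounts: pp0:2 pp1:2 pp2:2
Op 2: read(P1, v1) -> 17. No state change.
Op 3: write(P0, v1, 181). refcount(pp1)=2>1 -> COPY to pp3. 4 ppages; refcounts: pp0:2 pp1:1 pp2:2 pp3:1
Op 4: read(P1, v1) -> 17. No state change.
Op 5: read(P0, v1) -> 181. No state change.
Op 6: fork(P0) -> P2. 4 ppages; refcounts: pp0:3 pp1:1 pp2:3 pp3:2
Op 7: write(P2, v0, 190). refcount(pp0)=3>1 -> COPY to pp4. 5 ppages; refcounts: pp0:2 pp1:1 pp2:3 pp3:2 pp4:1

yes yes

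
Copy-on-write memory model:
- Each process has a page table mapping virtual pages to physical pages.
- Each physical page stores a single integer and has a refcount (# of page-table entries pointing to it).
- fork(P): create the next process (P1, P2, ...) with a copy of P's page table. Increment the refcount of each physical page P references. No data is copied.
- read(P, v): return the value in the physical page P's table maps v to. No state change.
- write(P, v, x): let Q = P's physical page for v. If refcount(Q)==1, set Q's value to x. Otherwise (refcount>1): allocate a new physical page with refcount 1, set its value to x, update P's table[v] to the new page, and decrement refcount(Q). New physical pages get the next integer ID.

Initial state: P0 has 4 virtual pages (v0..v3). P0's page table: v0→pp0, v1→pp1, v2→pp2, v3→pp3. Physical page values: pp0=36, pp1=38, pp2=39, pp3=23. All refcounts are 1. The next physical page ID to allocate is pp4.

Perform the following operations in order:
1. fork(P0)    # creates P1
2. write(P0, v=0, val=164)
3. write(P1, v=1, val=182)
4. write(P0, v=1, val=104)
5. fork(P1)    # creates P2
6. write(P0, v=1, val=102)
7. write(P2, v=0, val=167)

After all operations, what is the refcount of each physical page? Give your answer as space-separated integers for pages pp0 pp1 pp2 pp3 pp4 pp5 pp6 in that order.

Answer: 1 1 3 3 1 2 1

Derivation:
Op 1: fork(P0) -> P1. 4 ppages; refcounts: pp0:2 pp1:2 pp2:2 pp3:2
Op 2: write(P0, v0, 164). refcount(pp0)=2>1 -> COPY to pp4. 5 ppages; refcounts: pp0:1 pp1:2 pp2:2 pp3:2 pp4:1
Op 3: write(P1, v1, 182). refcount(pp1)=2>1 -> COPY to pp5. 6 ppages; refcounts: pp0:1 pp1:1 pp2:2 pp3:2 pp4:1 pp5:1
Op 4: write(P0, v1, 104). refcount(pp1)=1 -> write in place. 6 ppages; refcounts: pp0:1 pp1:1 pp2:2 pp3:2 pp4:1 pp5:1
Op 5: fork(P1) -> P2. 6 ppages; refcounts: pp0:2 pp1:1 pp2:3 pp3:3 pp4:1 pp5:2
Op 6: write(P0, v1, 102). refcount(pp1)=1 -> write in place. 6 ppages; refcounts: pp0:2 pp1:1 pp2:3 pp3:3 pp4:1 pp5:2
Op 7: write(P2, v0, 167). refcount(pp0)=2>1 -> COPY to pp6. 7 ppages; refcounts: pp0:1 pp1:1 pp2:3 pp3:3 pp4:1 pp5:2 pp6:1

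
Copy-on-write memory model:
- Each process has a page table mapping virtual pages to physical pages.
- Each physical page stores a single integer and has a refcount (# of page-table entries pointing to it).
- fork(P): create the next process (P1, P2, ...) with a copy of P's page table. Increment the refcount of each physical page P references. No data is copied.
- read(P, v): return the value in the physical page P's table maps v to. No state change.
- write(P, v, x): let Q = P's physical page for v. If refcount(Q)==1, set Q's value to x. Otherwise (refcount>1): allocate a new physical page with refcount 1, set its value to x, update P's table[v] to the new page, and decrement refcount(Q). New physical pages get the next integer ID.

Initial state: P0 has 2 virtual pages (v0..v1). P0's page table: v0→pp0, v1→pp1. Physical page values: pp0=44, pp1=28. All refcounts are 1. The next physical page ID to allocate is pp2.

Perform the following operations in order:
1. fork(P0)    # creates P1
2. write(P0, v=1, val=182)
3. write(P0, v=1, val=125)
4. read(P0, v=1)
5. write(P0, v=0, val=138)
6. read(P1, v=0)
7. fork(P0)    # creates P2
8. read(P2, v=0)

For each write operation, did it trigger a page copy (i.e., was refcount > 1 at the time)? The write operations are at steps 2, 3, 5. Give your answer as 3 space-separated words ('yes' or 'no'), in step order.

Op 1: fork(P0) -> P1. 2 ppages; refcounts: pp0:2 pp1:2
Op 2: write(P0, v1, 182). refcount(pp1)=2>1 -> COPY to pp2. 3 ppages; refcounts: pp0:2 pp1:1 pp2:1
Op 3: write(P0, v1, 125). refcount(pp2)=1 -> write in place. 3 ppages; refcounts: pp0:2 pp1:1 pp2:1
Op 4: read(P0, v1) -> 125. No state change.
Op 5: write(P0, v0, 138). refcount(pp0)=2>1 -> COPY to pp3. 4 ppages; refcounts: pp0:1 pp1:1 pp2:1 pp3:1
Op 6: read(P1, v0) -> 44. No state change.
Op 7: fork(P0) -> P2. 4 ppages; refcounts: pp0:1 pp1:1 pp2:2 pp3:2
Op 8: read(P2, v0) -> 138. No state change.

yes no yes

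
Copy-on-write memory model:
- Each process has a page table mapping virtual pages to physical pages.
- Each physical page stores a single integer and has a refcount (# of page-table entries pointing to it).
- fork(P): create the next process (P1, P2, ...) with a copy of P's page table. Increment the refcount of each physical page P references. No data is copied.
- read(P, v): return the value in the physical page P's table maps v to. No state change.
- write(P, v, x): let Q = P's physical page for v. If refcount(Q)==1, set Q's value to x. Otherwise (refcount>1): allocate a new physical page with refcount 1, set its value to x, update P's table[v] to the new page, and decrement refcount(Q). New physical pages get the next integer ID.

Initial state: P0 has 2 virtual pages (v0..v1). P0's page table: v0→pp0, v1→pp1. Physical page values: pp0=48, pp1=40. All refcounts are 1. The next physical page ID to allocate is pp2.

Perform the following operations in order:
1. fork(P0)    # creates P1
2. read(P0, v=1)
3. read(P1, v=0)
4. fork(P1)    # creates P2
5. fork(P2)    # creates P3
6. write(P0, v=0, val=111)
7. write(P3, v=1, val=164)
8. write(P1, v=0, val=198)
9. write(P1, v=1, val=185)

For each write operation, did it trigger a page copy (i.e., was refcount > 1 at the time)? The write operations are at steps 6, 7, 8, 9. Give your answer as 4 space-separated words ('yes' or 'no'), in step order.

Op 1: fork(P0) -> P1. 2 ppages; refcounts: pp0:2 pp1:2
Op 2: read(P0, v1) -> 40. No state change.
Op 3: read(P1, v0) -> 48. No state change.
Op 4: fork(P1) -> P2. 2 ppages; refcounts: pp0:3 pp1:3
Op 5: fork(P2) -> P3. 2 ppages; refcounts: pp0:4 pp1:4
Op 6: write(P0, v0, 111). refcount(pp0)=4>1 -> COPY to pp2. 3 ppages; refcounts: pp0:3 pp1:4 pp2:1
Op 7: write(P3, v1, 164). refcount(pp1)=4>1 -> COPY to pp3. 4 ppages; refcounts: pp0:3 pp1:3 pp2:1 pp3:1
Op 8: write(P1, v0, 198). refcount(pp0)=3>1 -> COPY to pp4. 5 ppages; refcounts: pp0:2 pp1:3 pp2:1 pp3:1 pp4:1
Op 9: write(P1, v1, 185). refcount(pp1)=3>1 -> COPY to pp5. 6 ppages; refcounts: pp0:2 pp1:2 pp2:1 pp3:1 pp4:1 pp5:1

yes yes yes yes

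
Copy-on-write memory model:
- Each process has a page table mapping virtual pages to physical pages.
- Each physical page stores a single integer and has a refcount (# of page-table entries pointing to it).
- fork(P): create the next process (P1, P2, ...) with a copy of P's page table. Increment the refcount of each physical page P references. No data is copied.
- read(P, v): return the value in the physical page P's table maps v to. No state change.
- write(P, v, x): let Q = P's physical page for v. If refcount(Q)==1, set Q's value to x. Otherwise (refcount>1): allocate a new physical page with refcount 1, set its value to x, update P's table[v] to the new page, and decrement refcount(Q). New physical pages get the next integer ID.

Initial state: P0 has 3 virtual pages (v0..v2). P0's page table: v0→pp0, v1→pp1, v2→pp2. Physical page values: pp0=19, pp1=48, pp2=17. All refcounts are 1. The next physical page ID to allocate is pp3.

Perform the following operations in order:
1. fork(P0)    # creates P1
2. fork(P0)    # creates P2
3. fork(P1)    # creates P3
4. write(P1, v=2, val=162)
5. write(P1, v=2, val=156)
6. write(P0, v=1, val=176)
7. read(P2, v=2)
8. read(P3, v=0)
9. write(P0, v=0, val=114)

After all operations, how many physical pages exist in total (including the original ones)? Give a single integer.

Answer: 6

Derivation:
Op 1: fork(P0) -> P1. 3 ppages; refcounts: pp0:2 pp1:2 pp2:2
Op 2: fork(P0) -> P2. 3 ppages; refcounts: pp0:3 pp1:3 pp2:3
Op 3: fork(P1) -> P3. 3 ppages; refcounts: pp0:4 pp1:4 pp2:4
Op 4: write(P1, v2, 162). refcount(pp2)=4>1 -> COPY to pp3. 4 ppages; refcounts: pp0:4 pp1:4 pp2:3 pp3:1
Op 5: write(P1, v2, 156). refcount(pp3)=1 -> write in place. 4 ppages; refcounts: pp0:4 pp1:4 pp2:3 pp3:1
Op 6: write(P0, v1, 176). refcount(pp1)=4>1 -> COPY to pp4. 5 ppages; refcounts: pp0:4 pp1:3 pp2:3 pp3:1 pp4:1
Op 7: read(P2, v2) -> 17. No state change.
Op 8: read(P3, v0) -> 19. No state change.
Op 9: write(P0, v0, 114). refcount(pp0)=4>1 -> COPY to pp5. 6 ppages; refcounts: pp0:3 pp1:3 pp2:3 pp3:1 pp4:1 pp5:1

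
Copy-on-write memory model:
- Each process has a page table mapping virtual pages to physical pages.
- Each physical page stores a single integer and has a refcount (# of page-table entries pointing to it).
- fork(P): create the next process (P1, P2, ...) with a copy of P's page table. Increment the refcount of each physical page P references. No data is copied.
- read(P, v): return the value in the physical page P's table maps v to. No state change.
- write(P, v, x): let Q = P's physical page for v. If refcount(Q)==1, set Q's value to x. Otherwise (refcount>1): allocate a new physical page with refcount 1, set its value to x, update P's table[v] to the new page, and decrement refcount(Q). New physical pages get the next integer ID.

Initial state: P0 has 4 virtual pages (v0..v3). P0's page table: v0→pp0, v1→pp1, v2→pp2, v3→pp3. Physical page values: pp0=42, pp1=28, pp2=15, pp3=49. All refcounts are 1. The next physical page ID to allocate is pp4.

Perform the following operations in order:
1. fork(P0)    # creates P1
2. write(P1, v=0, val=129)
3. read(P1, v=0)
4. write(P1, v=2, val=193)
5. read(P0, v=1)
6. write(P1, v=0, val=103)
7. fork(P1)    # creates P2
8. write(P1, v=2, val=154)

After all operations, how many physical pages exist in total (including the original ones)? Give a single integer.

Answer: 7

Derivation:
Op 1: fork(P0) -> P1. 4 ppages; refcounts: pp0:2 pp1:2 pp2:2 pp3:2
Op 2: write(P1, v0, 129). refcount(pp0)=2>1 -> COPY to pp4. 5 ppages; refcounts: pp0:1 pp1:2 pp2:2 pp3:2 pp4:1
Op 3: read(P1, v0) -> 129. No state change.
Op 4: write(P1, v2, 193). refcount(pp2)=2>1 -> COPY to pp5. 6 ppages; refcounts: pp0:1 pp1:2 pp2:1 pp3:2 pp4:1 pp5:1
Op 5: read(P0, v1) -> 28. No state change.
Op 6: write(P1, v0, 103). refcount(pp4)=1 -> write in place. 6 ppages; refcounts: pp0:1 pp1:2 pp2:1 pp3:2 pp4:1 pp5:1
Op 7: fork(P1) -> P2. 6 ppages; refcounts: pp0:1 pp1:3 pp2:1 pp3:3 pp4:2 pp5:2
Op 8: write(P1, v2, 154). refcount(pp5)=2>1 -> COPY to pp6. 7 ppages; refcounts: pp0:1 pp1:3 pp2:1 pp3:3 pp4:2 pp5:1 pp6:1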